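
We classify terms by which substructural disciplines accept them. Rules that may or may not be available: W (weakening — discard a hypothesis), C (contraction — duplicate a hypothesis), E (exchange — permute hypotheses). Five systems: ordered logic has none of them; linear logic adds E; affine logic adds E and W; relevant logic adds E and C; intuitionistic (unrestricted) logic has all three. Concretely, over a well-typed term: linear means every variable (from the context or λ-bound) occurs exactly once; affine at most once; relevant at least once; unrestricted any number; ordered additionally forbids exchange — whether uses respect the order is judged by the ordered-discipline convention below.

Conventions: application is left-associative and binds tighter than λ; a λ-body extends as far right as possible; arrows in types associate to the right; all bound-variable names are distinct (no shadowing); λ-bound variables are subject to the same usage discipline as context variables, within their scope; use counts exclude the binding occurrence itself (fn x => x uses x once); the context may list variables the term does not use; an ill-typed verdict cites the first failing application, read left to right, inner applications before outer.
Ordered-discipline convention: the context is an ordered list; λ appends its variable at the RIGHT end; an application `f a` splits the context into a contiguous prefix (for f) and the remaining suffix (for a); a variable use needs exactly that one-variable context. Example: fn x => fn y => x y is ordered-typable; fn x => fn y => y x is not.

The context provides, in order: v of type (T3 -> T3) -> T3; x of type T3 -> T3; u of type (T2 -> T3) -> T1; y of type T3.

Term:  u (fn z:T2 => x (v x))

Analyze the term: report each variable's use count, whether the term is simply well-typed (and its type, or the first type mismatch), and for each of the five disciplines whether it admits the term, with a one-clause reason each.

variable uses: v ×1, x ×2, u ×1, y ×0, z (λ-bound) ×0
use order (left to right): u, x, v, x
typing: ✓ — T1
ordered ✗ (uses contraction: x ×2; y, z never used (weakening))
linear ✗ (uses contraction: x ×2; y, z never used (weakening))
affine ✗ (uses contraction: x ×2)
relevant ✗ (y, z never used (weakening))
unrestricted ✓ (typability at T1 is all that's needed)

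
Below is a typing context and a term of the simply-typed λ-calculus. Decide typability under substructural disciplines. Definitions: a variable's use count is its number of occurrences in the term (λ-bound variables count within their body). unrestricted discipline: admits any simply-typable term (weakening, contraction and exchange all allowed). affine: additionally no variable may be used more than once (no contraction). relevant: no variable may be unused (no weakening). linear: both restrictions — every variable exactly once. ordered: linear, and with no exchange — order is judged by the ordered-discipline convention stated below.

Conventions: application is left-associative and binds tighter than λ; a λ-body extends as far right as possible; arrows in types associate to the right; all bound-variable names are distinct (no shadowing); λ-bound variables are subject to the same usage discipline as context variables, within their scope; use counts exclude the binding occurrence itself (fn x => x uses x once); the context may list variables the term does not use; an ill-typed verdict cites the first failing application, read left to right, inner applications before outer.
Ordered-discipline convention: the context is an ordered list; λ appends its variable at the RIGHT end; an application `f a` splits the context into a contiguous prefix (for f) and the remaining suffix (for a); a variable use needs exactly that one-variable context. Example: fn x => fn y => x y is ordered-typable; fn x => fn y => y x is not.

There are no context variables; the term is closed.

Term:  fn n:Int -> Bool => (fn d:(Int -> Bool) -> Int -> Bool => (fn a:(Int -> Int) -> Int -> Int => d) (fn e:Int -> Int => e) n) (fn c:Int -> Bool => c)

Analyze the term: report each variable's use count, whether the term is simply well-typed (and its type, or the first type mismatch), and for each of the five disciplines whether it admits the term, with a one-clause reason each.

use counts: n (λ-bound) ×1; d (λ-bound) ×1; a (λ-bound) ×0; e (λ-bound) ×1; c (λ-bound) ×1
uses in reading order: d, e, n, c
typing: well-typed at (Int -> Bool) -> Int -> Bool
ordered: ✗, a left unused
linear: ✗, a left unused
affine: ✓, at most one use each (n, d, a, e, c)
relevant: ✗, a left unused
unrestricted: ✓, type-checks ((Int -> Bool) -> Int -> Bool) and nothing is barred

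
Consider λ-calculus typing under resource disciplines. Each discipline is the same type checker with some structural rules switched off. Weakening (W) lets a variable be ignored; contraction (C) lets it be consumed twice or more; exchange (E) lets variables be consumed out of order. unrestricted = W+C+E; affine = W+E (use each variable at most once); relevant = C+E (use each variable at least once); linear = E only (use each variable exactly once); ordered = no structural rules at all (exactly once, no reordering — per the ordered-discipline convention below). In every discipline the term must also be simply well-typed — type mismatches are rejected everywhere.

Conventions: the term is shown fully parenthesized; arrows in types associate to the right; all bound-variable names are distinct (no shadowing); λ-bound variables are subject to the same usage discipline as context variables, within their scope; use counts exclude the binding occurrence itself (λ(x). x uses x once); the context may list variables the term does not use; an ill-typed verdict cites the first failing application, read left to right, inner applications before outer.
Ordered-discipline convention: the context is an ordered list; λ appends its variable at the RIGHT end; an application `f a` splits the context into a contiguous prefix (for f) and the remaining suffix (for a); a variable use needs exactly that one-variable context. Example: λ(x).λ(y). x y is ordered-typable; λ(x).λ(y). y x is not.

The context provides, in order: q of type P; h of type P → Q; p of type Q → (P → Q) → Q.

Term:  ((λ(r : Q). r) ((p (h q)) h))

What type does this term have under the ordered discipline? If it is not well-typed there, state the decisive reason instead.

not well-typed under ordered — needs contraction — h ×2
variable uses: q: 1×, h: 2×, p: 1×, r (λ-bound): 1×
use order (left to right): r, p, h, q, h
typing: ✓ — Q
across the five disciplines: ordered ✗; linear ✗; affine ✗; relevant ✓; unrestricted ✓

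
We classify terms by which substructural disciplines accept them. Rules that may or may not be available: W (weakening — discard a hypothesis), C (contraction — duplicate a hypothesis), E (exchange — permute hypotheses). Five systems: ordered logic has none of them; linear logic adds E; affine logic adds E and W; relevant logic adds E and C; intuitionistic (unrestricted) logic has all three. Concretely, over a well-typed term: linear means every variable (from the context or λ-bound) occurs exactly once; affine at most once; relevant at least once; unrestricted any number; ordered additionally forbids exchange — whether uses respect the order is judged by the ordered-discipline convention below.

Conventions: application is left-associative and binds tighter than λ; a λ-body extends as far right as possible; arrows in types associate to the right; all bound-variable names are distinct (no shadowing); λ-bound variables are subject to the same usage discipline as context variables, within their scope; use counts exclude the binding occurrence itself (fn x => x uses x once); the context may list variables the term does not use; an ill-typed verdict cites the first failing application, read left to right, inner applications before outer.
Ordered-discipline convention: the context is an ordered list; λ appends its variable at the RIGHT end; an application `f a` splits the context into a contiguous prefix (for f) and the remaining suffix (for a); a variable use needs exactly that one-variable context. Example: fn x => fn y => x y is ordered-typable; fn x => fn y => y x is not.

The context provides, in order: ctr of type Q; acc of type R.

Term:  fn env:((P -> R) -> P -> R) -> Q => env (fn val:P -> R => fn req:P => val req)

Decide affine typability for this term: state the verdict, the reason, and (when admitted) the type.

yes — at most one use each (ctr, acc, env, val, req); term : (((P -> R) -> P -> R) -> Q) -> Q
use counts: ctr ×0; acc ×0; env (bound) ×1; val (bound) ×1; req (bound) ×1
uses in reading order: env, val, req
typing: the term checks, with type (((P -> R) -> P -> R) -> Q) -> Q
across the five disciplines: ordered ✗; linear ✗; affine ✓; relevant ✗; unrestricted ✓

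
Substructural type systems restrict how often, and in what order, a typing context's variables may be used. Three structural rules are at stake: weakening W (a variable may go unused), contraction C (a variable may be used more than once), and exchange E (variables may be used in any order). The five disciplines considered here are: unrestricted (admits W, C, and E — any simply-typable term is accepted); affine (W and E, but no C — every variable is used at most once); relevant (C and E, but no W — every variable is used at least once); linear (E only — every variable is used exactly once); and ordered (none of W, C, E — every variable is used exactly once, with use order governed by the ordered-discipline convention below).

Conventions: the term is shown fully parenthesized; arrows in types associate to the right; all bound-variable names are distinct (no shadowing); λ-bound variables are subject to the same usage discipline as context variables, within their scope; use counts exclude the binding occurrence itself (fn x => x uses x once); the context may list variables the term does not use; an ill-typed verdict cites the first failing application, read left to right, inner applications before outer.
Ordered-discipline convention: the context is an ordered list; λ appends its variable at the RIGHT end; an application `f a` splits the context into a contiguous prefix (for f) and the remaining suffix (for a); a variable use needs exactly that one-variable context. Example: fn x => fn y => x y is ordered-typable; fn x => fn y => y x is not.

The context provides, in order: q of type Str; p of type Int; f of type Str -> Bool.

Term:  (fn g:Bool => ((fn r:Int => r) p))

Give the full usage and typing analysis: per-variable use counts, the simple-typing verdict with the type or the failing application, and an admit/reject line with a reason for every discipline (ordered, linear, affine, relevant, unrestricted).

counts: q: 0, p: 1, f: 0, g (λ-bound): 0, r (λ-bound): 1
uses in reading order: r, p
typing: well-typed at Bool -> Int
ordered: ✗ — q, f, g left unused
linear: ✗ — q, f, g left unused
affine: ✓ — at most one use each (q, p, f, g, r)
relevant: ✗ — q, f, g left unused
unrestricted: ✓ — type-checks (Bool -> Int) and nothing is barred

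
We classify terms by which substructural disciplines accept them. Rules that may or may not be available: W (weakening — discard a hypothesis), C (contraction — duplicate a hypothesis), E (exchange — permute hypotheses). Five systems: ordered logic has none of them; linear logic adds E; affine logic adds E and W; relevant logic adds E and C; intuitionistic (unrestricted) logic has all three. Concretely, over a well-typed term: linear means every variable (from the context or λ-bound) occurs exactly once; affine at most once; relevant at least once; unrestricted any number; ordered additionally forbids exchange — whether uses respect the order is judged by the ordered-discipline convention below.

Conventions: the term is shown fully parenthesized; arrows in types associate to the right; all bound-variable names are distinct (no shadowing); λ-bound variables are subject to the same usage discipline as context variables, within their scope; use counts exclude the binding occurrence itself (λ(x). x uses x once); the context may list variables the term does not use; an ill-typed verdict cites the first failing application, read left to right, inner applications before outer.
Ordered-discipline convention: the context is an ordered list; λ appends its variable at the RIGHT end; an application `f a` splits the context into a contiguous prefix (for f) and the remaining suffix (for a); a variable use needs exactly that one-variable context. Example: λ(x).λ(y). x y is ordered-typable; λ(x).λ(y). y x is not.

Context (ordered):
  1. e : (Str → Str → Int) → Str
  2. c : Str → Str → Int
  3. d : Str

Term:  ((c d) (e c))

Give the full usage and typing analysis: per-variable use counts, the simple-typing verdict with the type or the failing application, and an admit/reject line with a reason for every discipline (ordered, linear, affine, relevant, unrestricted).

usage: e ×1, c ×2, d ×1
uses in reading order: c, d, e, c
typing: the term checks, with type Int
ordered: ✗ — repeated use of c ×2
linear: ✗ — repeated use of c ×2
affine: ✗ — repeated use of c ×2
relevant: ✓ — e, c, d: all used, weakening unneeded
unrestricted: ✓ — type-checks (Int) and nothing is barred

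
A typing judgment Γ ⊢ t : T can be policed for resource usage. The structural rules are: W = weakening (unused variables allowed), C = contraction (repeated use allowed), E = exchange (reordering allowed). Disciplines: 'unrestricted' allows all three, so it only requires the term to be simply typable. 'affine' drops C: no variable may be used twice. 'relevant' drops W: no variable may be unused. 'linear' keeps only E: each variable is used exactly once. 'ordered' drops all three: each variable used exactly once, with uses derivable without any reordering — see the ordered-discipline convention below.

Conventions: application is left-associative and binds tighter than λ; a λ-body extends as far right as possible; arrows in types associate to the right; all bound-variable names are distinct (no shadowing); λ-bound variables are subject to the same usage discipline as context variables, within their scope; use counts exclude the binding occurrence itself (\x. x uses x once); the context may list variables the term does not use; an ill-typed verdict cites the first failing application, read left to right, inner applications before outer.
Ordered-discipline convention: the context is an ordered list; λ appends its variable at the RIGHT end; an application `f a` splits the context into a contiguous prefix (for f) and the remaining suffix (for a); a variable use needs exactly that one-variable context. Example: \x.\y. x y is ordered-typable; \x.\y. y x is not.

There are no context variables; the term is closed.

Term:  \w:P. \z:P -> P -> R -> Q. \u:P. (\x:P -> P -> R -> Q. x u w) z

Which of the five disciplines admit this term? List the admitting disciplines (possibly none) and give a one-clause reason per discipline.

admitting disciplines: linear, affine, relevant, unrestricted
usage: w (bound): 1; z (bound): 1; u (bound): 1; x (bound): 1
uses in reading order: x, u, w, z
typing: the term checks, with type P -> (P -> P -> R -> Q) -> P -> R -> Q
ordered: ✗ — no contiguous prefix/suffix split fits x, u, w, z
linear: ✓ — w, z, u, x: one use apiece
affine: ✓ — at most one use each (w, z, u, x)
relevant: ✓ — none of w, z, u, x goes unused
unrestricted: ✓ — well-typed at P -> (P -> P -> R -> Q) -> P -> R -> Q; no restrictions here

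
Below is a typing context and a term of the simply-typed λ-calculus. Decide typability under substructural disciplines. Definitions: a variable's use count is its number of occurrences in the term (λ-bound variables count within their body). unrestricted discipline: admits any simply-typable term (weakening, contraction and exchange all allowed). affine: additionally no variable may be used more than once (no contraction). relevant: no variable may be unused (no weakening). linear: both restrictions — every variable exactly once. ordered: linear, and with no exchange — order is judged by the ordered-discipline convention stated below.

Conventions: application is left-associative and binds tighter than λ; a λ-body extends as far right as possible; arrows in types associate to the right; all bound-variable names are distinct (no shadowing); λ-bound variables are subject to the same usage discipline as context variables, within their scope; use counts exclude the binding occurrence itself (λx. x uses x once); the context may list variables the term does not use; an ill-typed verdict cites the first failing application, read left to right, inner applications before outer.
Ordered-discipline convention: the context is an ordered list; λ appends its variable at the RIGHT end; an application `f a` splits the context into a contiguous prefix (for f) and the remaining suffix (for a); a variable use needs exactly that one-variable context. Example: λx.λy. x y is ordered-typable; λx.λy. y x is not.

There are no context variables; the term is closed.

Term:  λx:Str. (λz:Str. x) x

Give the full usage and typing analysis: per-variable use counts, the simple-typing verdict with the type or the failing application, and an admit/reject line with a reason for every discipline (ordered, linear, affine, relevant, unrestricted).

counts: x (λ-bound) ×2; z (λ-bound) ×0
left-to-right use order: x, x
typing: the term checks, with type Str -> Str
ordered: ✗ — repeated use of x ×2; z never used (weakening)
linear: ✗ — repeated use of x ×2; z never used (weakening)
affine: ✗ — repeated use of x ×2
relevant: ✗ — z never used (weakening)
unrestricted: ✓ — well-typed at Str -> Str; no restrictions here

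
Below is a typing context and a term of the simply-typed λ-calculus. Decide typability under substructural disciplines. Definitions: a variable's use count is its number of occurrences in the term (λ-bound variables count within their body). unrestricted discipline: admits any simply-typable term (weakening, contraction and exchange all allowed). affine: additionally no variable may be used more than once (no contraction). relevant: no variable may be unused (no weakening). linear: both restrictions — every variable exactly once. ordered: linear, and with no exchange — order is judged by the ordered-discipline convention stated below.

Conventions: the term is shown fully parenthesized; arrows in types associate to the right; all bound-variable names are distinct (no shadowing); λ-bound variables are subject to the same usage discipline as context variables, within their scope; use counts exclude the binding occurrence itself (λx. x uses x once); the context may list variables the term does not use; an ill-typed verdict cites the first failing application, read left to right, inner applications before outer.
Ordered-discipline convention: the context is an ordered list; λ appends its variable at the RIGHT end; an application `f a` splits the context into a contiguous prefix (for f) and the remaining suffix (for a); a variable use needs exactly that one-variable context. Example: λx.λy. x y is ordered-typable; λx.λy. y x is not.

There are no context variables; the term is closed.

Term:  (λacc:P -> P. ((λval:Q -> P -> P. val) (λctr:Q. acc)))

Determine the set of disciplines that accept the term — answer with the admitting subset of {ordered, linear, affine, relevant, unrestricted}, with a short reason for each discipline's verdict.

admitted by: affine, unrestricted
counts: acc [bound] ×1; val [bound] ×1; ctr [bound] ×0
left-to-right use order: val, acc
typing: ✓ — (P -> P) -> Q -> P -> P
ordered: ✗ — ctr left unused
linear: ✗ — ctr left unused
affine: ✓ — acc, val, ctr: no repeats, contraction unneeded
relevant: ✗ — ctr left unused
unrestricted: ✓ — well-typed at (P -> P) -> Q -> P -> P; no restrictions here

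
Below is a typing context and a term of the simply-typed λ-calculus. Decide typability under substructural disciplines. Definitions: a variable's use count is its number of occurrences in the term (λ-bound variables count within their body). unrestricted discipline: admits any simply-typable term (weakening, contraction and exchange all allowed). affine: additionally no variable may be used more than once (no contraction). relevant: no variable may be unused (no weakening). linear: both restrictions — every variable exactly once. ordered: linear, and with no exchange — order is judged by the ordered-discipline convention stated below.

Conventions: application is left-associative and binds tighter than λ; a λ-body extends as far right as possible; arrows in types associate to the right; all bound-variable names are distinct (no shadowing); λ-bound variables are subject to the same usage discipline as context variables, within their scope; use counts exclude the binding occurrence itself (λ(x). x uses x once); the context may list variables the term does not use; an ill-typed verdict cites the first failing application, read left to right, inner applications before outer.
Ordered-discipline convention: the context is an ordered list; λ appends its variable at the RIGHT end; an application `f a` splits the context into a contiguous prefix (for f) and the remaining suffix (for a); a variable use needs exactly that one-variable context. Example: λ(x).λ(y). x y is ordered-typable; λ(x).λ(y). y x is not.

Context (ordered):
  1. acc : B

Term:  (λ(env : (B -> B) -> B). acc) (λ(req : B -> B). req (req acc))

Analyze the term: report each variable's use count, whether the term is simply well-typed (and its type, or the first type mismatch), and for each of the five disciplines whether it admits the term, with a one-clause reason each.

counts: acc: 2; env (λ-bound): 0; req (λ-bound): 2
use order (left to right): acc, req, req, acc
typing: the term checks, with type B
ordered: ✗ — repeated use of acc ×2, req ×2; unused: env — weakening required
linear: ✗ — repeated use of acc ×2, req ×2; unused: env — weakening required
affine: ✗ — repeated use of acc ×2, req ×2
relevant: ✗ — unused: env — weakening required
unrestricted: ✓ — typability at B is all that's needed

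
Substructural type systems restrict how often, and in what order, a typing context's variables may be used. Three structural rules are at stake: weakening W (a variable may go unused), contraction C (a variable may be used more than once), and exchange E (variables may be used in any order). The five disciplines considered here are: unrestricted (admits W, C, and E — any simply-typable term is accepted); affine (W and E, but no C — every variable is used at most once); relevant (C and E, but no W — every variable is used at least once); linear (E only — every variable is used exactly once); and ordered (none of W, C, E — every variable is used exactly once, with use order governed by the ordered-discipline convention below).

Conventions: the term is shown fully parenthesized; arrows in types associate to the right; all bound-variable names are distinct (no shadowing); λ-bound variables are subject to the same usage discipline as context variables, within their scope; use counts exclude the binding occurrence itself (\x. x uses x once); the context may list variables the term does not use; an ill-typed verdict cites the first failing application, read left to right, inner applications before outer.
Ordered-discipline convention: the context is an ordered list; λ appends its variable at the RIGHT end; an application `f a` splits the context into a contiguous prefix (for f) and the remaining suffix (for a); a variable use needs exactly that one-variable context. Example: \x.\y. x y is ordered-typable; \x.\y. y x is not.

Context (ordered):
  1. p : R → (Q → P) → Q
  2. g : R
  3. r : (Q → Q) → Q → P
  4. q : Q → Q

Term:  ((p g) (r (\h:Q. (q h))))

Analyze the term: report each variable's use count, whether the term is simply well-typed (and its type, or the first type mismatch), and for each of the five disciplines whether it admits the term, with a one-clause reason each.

counts: p=1; g=1; r=1; q=1; h (λ-bound)=1
left-to-right use order: p, g, r, q, h
typing: well-typed at Q
ordered: ✓, p, g, r, q, h once each; derivable with no W/C/E
linear: ✓, single use per variable (p, g, r, q, h)
affine: ✓, no duplicate uses among p, g, r, q, h
relevant: ✓, p, g, r, q, h: all used, weakening unneeded
unrestricted: ✓, typability at Q is all that's needed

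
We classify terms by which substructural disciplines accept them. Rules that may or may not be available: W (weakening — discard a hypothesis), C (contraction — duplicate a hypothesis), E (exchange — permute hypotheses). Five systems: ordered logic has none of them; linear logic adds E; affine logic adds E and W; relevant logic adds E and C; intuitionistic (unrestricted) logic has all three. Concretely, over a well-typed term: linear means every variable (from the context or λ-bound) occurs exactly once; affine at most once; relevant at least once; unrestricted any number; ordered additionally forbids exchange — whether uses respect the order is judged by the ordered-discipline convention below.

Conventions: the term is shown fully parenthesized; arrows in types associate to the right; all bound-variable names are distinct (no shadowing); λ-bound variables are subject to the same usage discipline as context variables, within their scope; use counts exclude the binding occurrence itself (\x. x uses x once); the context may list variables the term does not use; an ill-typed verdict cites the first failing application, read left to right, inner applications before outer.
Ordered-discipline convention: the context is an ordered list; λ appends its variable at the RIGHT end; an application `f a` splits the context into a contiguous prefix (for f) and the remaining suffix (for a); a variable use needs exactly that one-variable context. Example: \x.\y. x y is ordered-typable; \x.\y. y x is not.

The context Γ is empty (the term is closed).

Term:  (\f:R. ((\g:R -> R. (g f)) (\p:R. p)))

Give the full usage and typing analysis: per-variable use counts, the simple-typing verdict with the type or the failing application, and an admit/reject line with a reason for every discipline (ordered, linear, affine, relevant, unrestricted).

variable uses: f (λ-bound) ×1; g (λ-bound) ×1; p (λ-bound) ×1
use order (left to right): g, f, p
typing: the term checks, with type R -> R
ordered ✗ (use order g, f, p needs exchange)
linear ✓ (f, g, p: one use apiece)
affine ✓ (at most one use each (f, g, p))
relevant ✓ (every one of f, g, p appears)
unrestricted ✓ (simply typable at R -> R; W, C, E all held)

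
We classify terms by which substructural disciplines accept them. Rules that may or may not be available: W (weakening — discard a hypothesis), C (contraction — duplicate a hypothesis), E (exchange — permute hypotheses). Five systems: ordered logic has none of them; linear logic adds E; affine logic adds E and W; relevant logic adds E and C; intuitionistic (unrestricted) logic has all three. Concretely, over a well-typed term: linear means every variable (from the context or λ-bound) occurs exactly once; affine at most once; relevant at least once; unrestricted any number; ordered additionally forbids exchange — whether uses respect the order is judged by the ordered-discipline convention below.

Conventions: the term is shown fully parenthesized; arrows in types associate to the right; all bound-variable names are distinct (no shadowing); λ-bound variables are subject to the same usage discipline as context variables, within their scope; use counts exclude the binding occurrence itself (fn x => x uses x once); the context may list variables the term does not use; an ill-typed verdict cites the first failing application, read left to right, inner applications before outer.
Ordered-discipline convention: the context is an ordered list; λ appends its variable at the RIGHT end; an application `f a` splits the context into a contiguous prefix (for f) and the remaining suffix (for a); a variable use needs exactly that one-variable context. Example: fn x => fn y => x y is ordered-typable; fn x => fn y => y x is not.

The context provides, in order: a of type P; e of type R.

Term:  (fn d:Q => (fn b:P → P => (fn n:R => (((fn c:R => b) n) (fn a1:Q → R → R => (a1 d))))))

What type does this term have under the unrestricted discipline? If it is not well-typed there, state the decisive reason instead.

not well-typed under unrestricted — not simply typable
usage: a: 0×, e: 0×, d (bound): 1×, b (bound): 1×, n (bound): 1×, c (bound): 0×, a1 (bound): 1×
uses in reading order: b, n, a1, d
typing: ill-typed: argument of type (Q → R → R) → R → R where P is required
all disciplines: ordered ✗ | linear ✗ | affine ✗ | relevant ✗ | unrestricted ✗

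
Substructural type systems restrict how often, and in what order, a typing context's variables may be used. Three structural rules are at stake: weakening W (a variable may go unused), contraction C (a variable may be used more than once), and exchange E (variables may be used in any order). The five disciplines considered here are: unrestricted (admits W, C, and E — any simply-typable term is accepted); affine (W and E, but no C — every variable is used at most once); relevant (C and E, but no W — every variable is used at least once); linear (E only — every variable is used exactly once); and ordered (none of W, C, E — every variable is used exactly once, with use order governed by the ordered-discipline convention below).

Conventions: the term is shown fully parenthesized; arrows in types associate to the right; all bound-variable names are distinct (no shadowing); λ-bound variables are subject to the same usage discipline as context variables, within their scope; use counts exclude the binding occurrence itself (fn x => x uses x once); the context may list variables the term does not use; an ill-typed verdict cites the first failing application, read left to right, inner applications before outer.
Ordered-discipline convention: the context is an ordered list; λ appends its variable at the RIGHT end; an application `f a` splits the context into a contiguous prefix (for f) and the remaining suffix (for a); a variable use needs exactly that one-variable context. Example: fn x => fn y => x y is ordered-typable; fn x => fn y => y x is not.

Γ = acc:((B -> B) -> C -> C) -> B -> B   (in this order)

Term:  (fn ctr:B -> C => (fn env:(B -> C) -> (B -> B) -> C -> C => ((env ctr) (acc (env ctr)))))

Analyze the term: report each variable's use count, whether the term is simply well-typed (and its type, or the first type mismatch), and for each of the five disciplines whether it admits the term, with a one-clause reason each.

variable uses: acc ×1, ctr (bound) ×2, env (bound) ×2
left-to-right use order: env, ctr, acc, env, ctr
typing: the term checks, with type (B -> C) -> ((B -> C) -> (B -> B) -> C -> C) -> C -> C
ordered: ✗, ctr ×2, env ×2 used more than once (contraction)
linear: ✗, ctr ×2, env ×2 used more than once (contraction)
affine: ✗, ctr ×2, env ×2 used more than once (contraction)
relevant: ✓, at least one use each (acc, ctr, env)
unrestricted: ✓, simply typable at (B -> C) -> ((B -> C) -> (B -> B) -> C -> C) -> C -> C; W, C, E all held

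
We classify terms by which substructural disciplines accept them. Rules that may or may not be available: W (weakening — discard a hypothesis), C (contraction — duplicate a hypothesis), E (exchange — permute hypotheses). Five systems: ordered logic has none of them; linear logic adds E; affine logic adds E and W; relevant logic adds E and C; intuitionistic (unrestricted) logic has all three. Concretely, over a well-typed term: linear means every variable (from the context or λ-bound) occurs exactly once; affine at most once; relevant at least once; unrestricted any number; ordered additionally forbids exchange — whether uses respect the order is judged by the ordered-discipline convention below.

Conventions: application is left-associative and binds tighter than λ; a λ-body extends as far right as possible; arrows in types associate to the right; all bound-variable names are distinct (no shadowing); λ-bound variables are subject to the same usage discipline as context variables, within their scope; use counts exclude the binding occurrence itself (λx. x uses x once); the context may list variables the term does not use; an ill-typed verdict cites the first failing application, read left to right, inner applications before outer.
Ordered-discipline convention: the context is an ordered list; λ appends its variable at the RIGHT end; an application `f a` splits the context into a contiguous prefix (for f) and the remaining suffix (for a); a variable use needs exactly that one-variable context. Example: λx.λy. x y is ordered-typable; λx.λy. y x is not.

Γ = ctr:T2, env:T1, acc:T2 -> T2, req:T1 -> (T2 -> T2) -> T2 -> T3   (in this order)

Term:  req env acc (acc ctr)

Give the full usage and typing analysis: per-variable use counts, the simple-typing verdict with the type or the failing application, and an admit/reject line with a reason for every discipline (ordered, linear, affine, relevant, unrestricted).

use counts: ctr: 1×; env: 1×; acc: 2×; req: 1×
uses in reading order: req, env, acc, acc, ctr
typing: well-typed at T3
ordered: ✗ — repeated use of acc ×2
linear: ✗ — repeated use of acc ×2
affine: ✗ — repeated use of acc ×2
relevant: ✓ — none of ctr, env, acc, req goes unused
unrestricted: ✓ — simply typable at T3; W, C, E all held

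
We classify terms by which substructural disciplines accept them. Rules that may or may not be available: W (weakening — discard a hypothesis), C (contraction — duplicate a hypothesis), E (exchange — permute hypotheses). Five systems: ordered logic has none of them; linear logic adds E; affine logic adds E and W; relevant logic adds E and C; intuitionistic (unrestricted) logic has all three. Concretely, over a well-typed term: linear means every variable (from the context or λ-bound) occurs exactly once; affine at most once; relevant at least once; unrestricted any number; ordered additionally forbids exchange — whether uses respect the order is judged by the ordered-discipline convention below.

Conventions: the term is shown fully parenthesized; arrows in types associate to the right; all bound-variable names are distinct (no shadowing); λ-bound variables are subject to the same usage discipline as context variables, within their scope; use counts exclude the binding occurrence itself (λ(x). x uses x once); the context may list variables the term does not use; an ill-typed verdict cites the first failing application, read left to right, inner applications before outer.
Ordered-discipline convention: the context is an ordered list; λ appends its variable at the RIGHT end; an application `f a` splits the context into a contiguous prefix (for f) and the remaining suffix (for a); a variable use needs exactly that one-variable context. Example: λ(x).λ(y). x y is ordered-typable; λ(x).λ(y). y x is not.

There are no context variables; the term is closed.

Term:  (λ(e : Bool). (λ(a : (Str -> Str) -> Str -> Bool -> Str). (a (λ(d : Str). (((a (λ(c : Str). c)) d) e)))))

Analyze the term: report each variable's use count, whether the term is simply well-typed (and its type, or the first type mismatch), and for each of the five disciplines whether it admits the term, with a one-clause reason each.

use counts: e (bound)=1, a (bound)=2, d (bound)=1, c (bound)=1
use order (left to right): a, a, c, d, e
typing: the term checks, with type Bool -> ((Str -> Str) -> Str -> Bool -> Str) -> Str -> Bool -> Str
ordered ✗ (a ×2 used more than once (contraction))
linear ✗ (a ×2 used more than once (contraction))
affine ✗ (a ×2 used more than once (contraction))
relevant ✓ (at least one use each (e, a, d, c))
unrestricted ✓ (typability at Bool -> ((Str -> Str) -> Str -> Bool -> Str) -> Str -> Bool -> Str is all that's needed)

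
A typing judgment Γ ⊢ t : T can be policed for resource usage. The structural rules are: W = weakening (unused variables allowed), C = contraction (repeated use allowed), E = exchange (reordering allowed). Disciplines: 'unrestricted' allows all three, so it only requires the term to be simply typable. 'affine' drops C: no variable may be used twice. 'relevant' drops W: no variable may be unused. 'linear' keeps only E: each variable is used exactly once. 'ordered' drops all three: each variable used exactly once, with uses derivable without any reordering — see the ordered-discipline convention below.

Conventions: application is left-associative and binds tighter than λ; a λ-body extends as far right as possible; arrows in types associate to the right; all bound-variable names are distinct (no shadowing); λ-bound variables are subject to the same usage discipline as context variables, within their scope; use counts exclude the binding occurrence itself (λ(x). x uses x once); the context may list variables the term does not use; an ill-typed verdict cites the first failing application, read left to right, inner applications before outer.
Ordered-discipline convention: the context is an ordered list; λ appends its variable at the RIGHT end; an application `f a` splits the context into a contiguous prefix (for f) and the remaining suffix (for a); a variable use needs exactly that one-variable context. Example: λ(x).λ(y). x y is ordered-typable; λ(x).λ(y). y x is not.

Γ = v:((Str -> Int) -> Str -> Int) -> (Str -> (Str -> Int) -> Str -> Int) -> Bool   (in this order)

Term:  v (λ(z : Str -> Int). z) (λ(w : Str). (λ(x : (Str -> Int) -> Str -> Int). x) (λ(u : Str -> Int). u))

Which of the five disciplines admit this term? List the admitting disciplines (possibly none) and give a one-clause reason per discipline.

admitting disciplines: affine, unrestricted
variable uses: v=1, z (bound)=1, w (bound)=0, x (bound)=1, u (bound)=1
left-to-right use order: v, z, x, u
typing: ✓ — Bool
ordered: ✗, needs weakening: w unused
linear: ✗, needs weakening: w unused
affine: ✓, no duplicate uses among v, z, w, x, u
relevant: ✗, needs weakening: w unused
unrestricted: ✓, typability at Bool is all that's needed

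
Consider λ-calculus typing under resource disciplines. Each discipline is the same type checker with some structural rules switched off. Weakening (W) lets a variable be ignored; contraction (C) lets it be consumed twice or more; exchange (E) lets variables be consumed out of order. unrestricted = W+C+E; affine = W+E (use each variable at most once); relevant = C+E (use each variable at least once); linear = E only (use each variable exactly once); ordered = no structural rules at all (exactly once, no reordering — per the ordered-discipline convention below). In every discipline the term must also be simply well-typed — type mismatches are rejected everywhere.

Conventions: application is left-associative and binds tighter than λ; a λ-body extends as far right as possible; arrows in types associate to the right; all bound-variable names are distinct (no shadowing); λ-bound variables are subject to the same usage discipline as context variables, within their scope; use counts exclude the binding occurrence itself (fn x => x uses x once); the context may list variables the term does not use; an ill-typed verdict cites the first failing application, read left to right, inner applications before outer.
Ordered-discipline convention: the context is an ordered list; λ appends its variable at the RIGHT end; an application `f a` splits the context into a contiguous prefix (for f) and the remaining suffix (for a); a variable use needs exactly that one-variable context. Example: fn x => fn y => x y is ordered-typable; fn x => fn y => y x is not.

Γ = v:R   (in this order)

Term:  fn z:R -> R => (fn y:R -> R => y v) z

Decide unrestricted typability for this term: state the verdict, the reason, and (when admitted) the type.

yes — typability at (R -> R) -> R is all that's needed; term : (R -> R) -> R
variable uses: v: 1×; z (bound): 1×; y (bound): 1×
order of uses: y, v, z
typing: well-typed at (R -> R) -> R
across the five disciplines: ordered ✗; linear ✓; affine ✓; relevant ✓; unrestricted ✓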